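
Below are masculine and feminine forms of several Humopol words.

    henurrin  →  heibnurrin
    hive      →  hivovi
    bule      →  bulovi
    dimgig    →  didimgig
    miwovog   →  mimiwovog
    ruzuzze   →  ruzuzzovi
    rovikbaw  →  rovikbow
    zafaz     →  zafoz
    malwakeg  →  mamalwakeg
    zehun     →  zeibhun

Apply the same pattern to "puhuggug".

"puhuggug" ends in -g. The stems ending in -g (malwakeg → mamalwakeg, dimgig → didimgig, miwovog → mimiwovog) repeat the first consonant+vowel as a prefix.
The other patterns: stems ending in -e drop the final letter and add -ovi; stems ending in -n insert -ib- after the first vowel; stems ending in -w or -z change the last vowel to 'o'.
So puhuggug → pupuhuggug.

pupuhuggug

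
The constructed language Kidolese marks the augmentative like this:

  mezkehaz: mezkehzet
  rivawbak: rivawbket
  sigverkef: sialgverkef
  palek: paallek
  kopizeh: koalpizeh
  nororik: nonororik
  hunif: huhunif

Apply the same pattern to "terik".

teterik

"terik" has last vowel 'i'. The stems whose last vowel is 'i' (nororik → nonororik, hunif → huhunif) repeat the first consonant+vowel as a prefix.
So terik → teterik.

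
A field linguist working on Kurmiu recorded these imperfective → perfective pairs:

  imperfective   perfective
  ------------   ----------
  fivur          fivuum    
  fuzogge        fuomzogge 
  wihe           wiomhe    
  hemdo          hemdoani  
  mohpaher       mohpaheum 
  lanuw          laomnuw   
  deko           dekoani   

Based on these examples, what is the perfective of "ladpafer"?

mohpaher and fuzogge both have last vowel 'e' yet inflect differently (mohpaheum, fuomzogge), so the last vowel is not what conditions the rule; the final letter is.
"ladpafer" ends in -r. The stems ending in -r (mohpaher → mohpaheum, fivur → fivuum) drop the final letter and add -um.
So ladpafer → ladpafeum.

ladpafeum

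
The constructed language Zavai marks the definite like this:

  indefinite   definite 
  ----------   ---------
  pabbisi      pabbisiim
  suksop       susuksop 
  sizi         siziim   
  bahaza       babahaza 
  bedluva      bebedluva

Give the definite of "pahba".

papahba

sizi and suksop both begin with s- yet inflect differently (siziim, susuksop), so the first letter is not what conditions the rule; the final letter is.
"pahba" ends in -a. The stems ending in -a (bahaza → babahaza, bedluva → bebedluva) repeat the first consonant+vowel as a prefix.
So pahba → papahba.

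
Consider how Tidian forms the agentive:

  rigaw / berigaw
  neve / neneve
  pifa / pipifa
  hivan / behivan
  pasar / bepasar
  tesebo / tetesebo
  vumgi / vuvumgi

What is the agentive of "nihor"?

"nihor" ends in a consonant. The stems ending in a consonant (hivan → behivan, pasar → bepasar, rigaw → berigaw) add the prefix be-.
So nihor → benihor.

benihor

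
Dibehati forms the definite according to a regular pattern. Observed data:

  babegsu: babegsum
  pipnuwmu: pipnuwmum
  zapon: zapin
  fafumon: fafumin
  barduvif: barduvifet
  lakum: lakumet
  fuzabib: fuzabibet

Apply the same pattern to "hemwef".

hemwefet

"hemwef" ends in -f. The one such stem in the data (barduvif → barduvifet) adds -et, so the same rule applies.
So hemwef → hemwefet.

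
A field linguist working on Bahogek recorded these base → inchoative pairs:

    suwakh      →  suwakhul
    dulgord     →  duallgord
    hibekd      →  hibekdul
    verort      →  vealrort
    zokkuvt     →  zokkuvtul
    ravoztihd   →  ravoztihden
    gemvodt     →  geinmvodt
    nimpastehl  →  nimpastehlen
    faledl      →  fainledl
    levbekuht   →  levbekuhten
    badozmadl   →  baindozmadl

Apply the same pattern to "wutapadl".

hibekd and ravoztihd both end in -d yet inflect differently (hibekdul, ravoztihden), so the final letter is not what conditions the rule; the second-to-last letter is.
"wutapadl" has second-to-last letter 'd'. The stems whose second-to-last letter is 'd' (gemvodt → geinmvodt, badozmadl → baindozmadl, faledl → fainledl) insert -in- after the first vowel.
So wutapadl → wuintapadl.

wuintapadl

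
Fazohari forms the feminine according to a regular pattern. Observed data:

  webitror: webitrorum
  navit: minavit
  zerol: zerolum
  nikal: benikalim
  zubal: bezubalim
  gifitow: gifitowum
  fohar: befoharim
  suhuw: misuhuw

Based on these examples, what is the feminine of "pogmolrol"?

zerol and zubal both end in -l yet inflect differently (zerolum, bezubalim), so the final letter is not what conditions the rule; the last vowel is.
"pogmolrol" has last vowel 'o'. The stems whose last vowel is 'o' (gifitow → gifitowum, webitror → webitrorum, zerol → zerolum) add -um.
The other patterns: stems whose last vowel is 'a' add be- … -im around the stem; stems whose last vowel is 'i' or 'u' add the prefix mi-.
So pogmolrol → pogmolrolum.

pogmolrolum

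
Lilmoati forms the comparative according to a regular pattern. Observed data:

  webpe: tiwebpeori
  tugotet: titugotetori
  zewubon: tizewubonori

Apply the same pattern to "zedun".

Every pair shown (webpe → tiwebpeori, tugotet → titugotetori, zewubon → tizewubonori) follows the same rule: add ti- … -ori around the stem.
So zedun → tizedunori.

tizedunori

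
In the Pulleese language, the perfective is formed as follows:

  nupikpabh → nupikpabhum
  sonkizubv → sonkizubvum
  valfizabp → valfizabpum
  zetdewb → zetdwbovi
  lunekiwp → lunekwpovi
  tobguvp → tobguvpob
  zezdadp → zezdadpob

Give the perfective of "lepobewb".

"lepobewb" has second-to-last letter 'w'. The stems whose second-to-last letter is 'w' (zetdewb → zetdwbovi, lunekiwp → lunekwpovi) delete the last vowel and add -ovi.
The other patterns: stems whose second-to-last letter is 'b' add -um; stems whose second-to-last letter is 'd' or 'v' add -ob.
So lepobewb → lepobwbovi.

lepobwbovi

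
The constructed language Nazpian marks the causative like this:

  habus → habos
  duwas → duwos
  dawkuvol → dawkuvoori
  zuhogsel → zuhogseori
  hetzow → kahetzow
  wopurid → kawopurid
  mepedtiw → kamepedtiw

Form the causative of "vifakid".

dawkuvol and hetzow both have last vowel 'o' yet inflect differently (dawkuvoori, kahetzow), so the last vowel is not what conditions the rule; the final letter is.
"vifakid" ends in -d. The one such stem in the data (wopurid → kawopurid) adds the prefix ka-, so the same rule applies.
So vifakid → kavifakid.

kavifakid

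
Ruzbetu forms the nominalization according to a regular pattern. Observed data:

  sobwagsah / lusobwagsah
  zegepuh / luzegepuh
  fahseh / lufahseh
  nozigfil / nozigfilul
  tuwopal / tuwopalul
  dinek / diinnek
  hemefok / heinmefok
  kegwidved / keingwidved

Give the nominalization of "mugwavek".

muingwavek

sobwagsah and tuwopal both have last vowel 'a' yet inflect differently (lusobwagsah, tuwopalul), so the last vowel is not what conditions the rule; the final letter is.
"mugwavek" ends in -k. The stems ending in -k (dinek → diinnek, hemefok → heinmefok) insert -in- after the first vowel.
So mugwavek → muingwavek.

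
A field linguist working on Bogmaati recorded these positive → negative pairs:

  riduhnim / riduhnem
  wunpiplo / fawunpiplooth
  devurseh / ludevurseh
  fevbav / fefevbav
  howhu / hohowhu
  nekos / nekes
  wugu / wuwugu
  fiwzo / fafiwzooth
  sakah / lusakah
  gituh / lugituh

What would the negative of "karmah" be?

gituh and howhu both have last vowel 'u' yet inflect differently (lugituh, hohowhu), so the last vowel is not what conditions the rule; the final letter is.
"karmah" ends in -h. The stems ending in -h (gituh → lugituh, sakah → lusakah, devurseh → ludevurseh) add the prefix lu-.
The other patterns: stems ending in -o add fa- … -oth around the stem; stems ending in -u or -v repeat the first consonant+vowel as a prefix; stems ending in -m or -s change the last vowel to 'e'.
So karmah → lukarmah.

lukarmah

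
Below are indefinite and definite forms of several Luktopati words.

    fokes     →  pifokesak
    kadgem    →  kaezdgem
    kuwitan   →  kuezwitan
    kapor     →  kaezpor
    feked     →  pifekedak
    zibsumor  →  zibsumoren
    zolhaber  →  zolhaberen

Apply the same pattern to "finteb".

"finteb" begins with f-. The stems beginning with f- (fokes → pifokesak, feked → pifekedak) add pi- … -ak around the stem.
The other patterns: stems beginning with k- insert -ez- after the first vowel; stems beginning with z- add -en.
So finteb → pifintebak.

pifintebak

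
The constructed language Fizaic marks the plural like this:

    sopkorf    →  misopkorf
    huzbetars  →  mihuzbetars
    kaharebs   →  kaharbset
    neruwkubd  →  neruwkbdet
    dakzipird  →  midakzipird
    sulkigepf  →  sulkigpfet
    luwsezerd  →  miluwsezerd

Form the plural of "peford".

mipeford

huzbetars and kaharebs both end in -s yet inflect differently (mihuzbetars, kaharbset), so the final letter is not what conditions the rule; the second-to-last letter is.
"peford" has second-to-last letter 'r'. The stems whose second-to-last letter is 'r' (luwsezerd → miluwsezerd, huzbetars → mihuzbetars, dakzipird → midakzipird) add the prefix mi-.
The other pattern: stems whose second-to-last letter is 'b' or 'p' delete the last vowel and add -et.
So peford → mipeford.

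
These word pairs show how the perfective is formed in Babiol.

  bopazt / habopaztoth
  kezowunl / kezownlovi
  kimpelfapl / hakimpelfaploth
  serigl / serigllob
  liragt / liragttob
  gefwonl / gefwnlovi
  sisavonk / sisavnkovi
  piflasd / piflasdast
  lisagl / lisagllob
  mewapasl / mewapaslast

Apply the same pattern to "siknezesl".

mewapasl and gefwonl both end in -l yet inflect differently (mewapaslast, gefwnlovi), so the final letter is not what conditions the rule; the second-to-last letter is.
"siknezesl" has second-to-last letter 's'. The stems whose second-to-last letter is 's' (piflasd → piflasdast, mewapasl → mewapaslast) add -ast.
So siknezesl → siknezeslast.

siknezeslast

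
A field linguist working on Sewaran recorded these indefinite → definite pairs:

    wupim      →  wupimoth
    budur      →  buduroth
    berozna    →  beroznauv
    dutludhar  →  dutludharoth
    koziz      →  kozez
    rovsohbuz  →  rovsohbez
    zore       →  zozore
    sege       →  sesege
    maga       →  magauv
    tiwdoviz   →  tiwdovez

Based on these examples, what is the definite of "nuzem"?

dutludhar and berozna both have last vowel 'a' yet inflect differently (dutludharoth, beroznauv), so the last vowel is not what conditions the rule; the final letter is.
"nuzem" ends in -m. The one such stem in the data (wupim → wupimoth) adds -oth, so the same rule applies.
The other patterns: stems ending in -a add -uv; stems ending in -z change the last vowel to 'e'; stems ending in -e repeat the first consonant+vowel as a prefix.
So nuzem → nuzemoth.

nuzemoth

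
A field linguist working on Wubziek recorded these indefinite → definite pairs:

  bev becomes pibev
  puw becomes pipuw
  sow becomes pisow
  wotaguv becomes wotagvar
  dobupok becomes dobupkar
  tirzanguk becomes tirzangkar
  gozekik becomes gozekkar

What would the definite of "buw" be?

bev and wotaguv both end in -v yet inflect differently (pibev, wotagvar), so the final letter is not what conditions the rule; the number of vowels is.
"buw" has 1 vowel. The stems with 1 vowel (bev → pibev, puw → pipuw, sow → pisow) add the prefix pi-.
The other pattern: stems with 3 vowels delete the last vowel and add -ar.
So buw → pibuw.

pibuw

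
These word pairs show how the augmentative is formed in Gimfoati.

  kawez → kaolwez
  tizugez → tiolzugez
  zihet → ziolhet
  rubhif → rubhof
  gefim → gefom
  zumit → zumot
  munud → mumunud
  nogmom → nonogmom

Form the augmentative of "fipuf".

fifipuf

zihet and zumit both end in -t yet inflect differently (ziolhet, zumot), so the final letter is not what conditions the rule; the last vowel is.
"fipuf" has last vowel 'u'. The one such stem in the data (munud → mumunud) repeats the first consonant+vowel as a prefix (as does nogmom), so the same rule applies.
So fipuf → fifipuf.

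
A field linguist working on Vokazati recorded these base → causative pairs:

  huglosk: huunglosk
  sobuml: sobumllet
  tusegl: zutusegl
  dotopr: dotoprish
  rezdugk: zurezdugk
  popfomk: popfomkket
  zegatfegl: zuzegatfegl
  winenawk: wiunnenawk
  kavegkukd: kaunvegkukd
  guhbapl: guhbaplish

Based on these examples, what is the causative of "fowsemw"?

zegatfegl and guhbapl both end in -l yet inflect differently (zuzegatfegl, guhbaplish), so the final letter is not what conditions the rule; the second-to-last letter is.
"fowsemw" has second-to-last letter 'm'. The stems whose second-to-last letter is 'm' (sobuml → sobumllet, popfomk → popfomkket) double the final consonant and add -et.
The other patterns: stems whose second-to-last letter is 'g' add the prefix zu-; stems whose second-to-last letter is 'p' add -ish; stems whose second-to-last letter is 'k', 's' or 'w' insert -un- after the first vowel.
So fowsemw → fowsemwwet.

fowsemwwet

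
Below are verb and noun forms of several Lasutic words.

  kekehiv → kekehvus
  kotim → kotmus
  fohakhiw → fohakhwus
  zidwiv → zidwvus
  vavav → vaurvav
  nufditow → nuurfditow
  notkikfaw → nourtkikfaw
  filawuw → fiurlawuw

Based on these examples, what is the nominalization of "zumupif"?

zumupfus

kekehiv and vavav both end in -v yet inflect differently (kekehvus, vaurvav), so the final letter is not what conditions the rule; the last vowel is.
"zumupif" has last vowel 'i'. The stems whose last vowel is 'i' (kekehiv → kekehvus, kotim → kotmus, fohakhiw → fohakhwus) delete the last vowel and add -us.
The other pattern: stems whose last vowel is 'a', 'o' or 'u' insert -ur- after the first vowel.
So zumupif → zumupfus.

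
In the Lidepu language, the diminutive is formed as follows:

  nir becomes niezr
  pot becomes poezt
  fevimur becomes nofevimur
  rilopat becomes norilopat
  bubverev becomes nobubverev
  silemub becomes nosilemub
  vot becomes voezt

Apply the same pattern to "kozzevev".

nokozzevev

nir and fevimur both end in -r yet inflect differently (niezr, nofevimur), so the final letter is not what conditions the rule; the number of vowels is.
"kozzevev" has 3 vowels. The stems with 3 vowels (fevimur → nofevimur, rilopat → norilopat, bubverev → nobubverev) add the prefix no-.
The other pattern: stems with 1 vowel insert -ez- after the first vowel.
So kozzevev → nokozzevev.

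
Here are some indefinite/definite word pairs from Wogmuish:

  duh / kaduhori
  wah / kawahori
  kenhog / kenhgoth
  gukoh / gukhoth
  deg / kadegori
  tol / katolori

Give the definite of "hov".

kahovori

gukoh and wah both end in -h yet inflect differently (gukhoth, kawahori), so the final letter is not what conditions the rule; the number of vowels is.
"hov" has 1 vowel. The stems with 1 vowel (tol → katolori, wah → kawahori, deg → kadegori) add ka- … -ori around the stem.
The other pattern: stems with 2 vowels delete the last vowel and add -oth.
So hov → kahovori.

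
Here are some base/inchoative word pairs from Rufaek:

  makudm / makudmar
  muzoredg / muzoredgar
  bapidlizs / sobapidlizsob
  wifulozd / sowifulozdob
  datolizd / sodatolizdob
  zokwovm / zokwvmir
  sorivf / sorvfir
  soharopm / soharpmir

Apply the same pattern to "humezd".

makudm and zokwovm both end in -m yet inflect differently (makudmar, zokwvmir), so the final letter is not what conditions the rule; the second-to-last letter is.
"humezd" has second-to-last letter 'z'. The stems whose second-to-last letter is 'z' (bapidlizs → sobapidlizsob, wifulozd → sowifulozdob, datolizd → sodatolizdob) add so- … -ob around the stem.
So humezd → sohumezdob.

sohumezdob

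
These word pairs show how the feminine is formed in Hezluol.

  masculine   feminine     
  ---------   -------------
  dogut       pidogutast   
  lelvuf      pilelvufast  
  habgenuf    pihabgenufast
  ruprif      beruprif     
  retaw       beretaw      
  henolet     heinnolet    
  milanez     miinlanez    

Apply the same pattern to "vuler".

vuinler

lelvuf and ruprif both end in -f yet inflect differently (pilelvufast, beruprif), so the final letter is not what conditions the rule; the last vowel is.
"vuler" has last vowel 'e'. The stems whose last vowel is 'e' (henolet → heinnolet, milanez → miinlanez) insert -in- after the first vowel.
So vuler → vuinler.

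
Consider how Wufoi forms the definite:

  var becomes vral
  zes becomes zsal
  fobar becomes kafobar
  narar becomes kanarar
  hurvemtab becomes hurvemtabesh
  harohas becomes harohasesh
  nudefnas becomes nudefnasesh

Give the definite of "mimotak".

mimotakesh

var and fobar both end in -r yet inflect differently (vral, kafobar), so the final letter is not what conditions the rule; the number of vowels is.
"mimotak" has 3 vowels. The stems with 3 vowels (hurvemtab → hurvemtabesh, harohas → harohasesh, nudefnas → nudefnasesh) add -esh.
So mimotak → mimotakesh.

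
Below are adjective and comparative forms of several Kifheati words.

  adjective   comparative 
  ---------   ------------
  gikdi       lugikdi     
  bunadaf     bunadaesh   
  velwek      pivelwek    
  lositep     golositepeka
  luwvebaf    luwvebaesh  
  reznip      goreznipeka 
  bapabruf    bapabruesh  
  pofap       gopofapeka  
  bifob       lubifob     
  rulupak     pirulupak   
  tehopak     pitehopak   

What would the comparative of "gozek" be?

pigozek

luwvebaf and pofap both have last vowel 'a' yet inflect differently (luwvebaesh, gopofapeka), so the last vowel is not what conditions the rule; the final letter is.
"gozek" ends in -k. The stems ending in -k (velwek → pivelwek, rulupak → pirulupak, tehopak → pitehopak) add the prefix pi-.
So gozek → pigozek.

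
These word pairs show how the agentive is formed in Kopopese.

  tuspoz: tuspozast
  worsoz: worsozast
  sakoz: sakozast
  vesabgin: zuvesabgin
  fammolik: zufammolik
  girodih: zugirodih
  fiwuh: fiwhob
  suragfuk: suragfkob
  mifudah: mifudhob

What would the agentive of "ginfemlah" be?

ginfemlhob

"ginfemlah" has last vowel 'a'. The one such stem in the data (mifudah → mifudhob) deletes the last vowel and adds -ob (as do fiwuh, suragfuk), so the same rule applies.
The other patterns: stems whose last vowel is 'o' add -ast; stems whose last vowel is 'i' add the prefix zu-.
So ginfemlah → ginfemlhob.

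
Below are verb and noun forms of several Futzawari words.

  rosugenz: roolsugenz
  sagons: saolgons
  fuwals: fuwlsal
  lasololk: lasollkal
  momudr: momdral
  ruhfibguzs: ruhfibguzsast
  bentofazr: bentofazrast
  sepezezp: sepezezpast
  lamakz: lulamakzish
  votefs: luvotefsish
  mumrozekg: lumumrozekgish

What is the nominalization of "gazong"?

gaolzong

sagons and fuwals both end in -s yet inflect differently (saolgons, fuwlsal), so the final letter is not what conditions the rule; the second-to-last letter is.
"gazong" has second-to-last letter 'n'. The stems whose second-to-last letter is 'n' (rosugenz → roolsugenz, sagons → saolgons) insert -ol- after the first vowel.
The other patterns: stems whose second-to-last letter is 'd' or 'l' delete the last vowel and add -al; stems whose second-to-last letter is 'z' add -ast; stems whose second-to-last letter is 'f' or 'k' add lu- … -ish around the stem.
So gazong → gaolzong.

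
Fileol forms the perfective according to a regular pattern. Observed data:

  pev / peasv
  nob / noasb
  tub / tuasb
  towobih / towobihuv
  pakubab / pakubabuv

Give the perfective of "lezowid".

"lezowid" has 3 vowels. The stems with 3 vowels (towobih → towobihuv, pakubab → pakubabuv) add -uv.
So lezowid → lezowiduv.

lezowiduv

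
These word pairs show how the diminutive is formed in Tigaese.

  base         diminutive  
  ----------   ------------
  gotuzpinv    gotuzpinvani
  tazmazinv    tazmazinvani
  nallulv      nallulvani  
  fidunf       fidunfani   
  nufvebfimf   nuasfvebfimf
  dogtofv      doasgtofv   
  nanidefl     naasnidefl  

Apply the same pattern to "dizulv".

dizulvani

fidunf and nufvebfimf both end in -f yet inflect differently (fidunfani, nuasfvebfimf), so the final letter is not what conditions the rule; the second-to-last letter is.
"dizulv" has second-to-last letter 'l'. The one such stem in the data (nallulv → nallulvani) adds -ani, so the same rule applies.
The other pattern: stems whose second-to-last letter is 'f' or 'm' insert -as- after the first vowel.
So dizulv → dizulvani.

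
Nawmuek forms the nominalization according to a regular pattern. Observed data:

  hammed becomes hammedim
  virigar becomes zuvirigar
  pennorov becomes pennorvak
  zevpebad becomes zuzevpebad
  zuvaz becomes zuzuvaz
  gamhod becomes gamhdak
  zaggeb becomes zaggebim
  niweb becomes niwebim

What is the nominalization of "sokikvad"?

zusokikvad

"sokikvad" has last vowel 'a'. The stems whose last vowel is 'a' (zevpebad → zuzevpebad, virigar → zuvirigar, zuvaz → zuzuvaz) add the prefix zu-.
The other patterns: stems whose last vowel is 'o' delete the last vowel and add -ak; stems whose last vowel is 'e' add -im.
So sokikvad → zusokikvad.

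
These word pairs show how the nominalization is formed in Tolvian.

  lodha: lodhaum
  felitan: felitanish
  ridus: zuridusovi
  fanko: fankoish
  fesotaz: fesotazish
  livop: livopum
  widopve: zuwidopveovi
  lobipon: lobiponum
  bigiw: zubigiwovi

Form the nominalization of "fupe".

fupeish

felitan and lobipon both end in -n yet inflect differently (felitanish, lobiponum), so the final letter is not what conditions the rule; the first letter is.
"fupe" begins with f-. The stems beginning with f- (felitan → felitanish, fanko → fankoish, fesotaz → fesotazish) add -ish.
The other patterns: stems beginning with l- add -um; stems beginning with b-, r- or w- add zu- … -ovi around the stem.
So fupe → fupeish.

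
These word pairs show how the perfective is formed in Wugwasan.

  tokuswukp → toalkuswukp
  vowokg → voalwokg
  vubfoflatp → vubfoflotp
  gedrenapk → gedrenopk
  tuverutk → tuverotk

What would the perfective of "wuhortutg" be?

tokuswukp and vubfoflatp both end in -p yet inflect differently (toalkuswukp, vubfoflotp), so the final letter is not what conditions the rule; the second-to-last letter is.
"wuhortutg" has second-to-last letter 't'. The stems whose second-to-last letter is 't' (vubfoflatp → vubfoflotp, tuverutk → tuverotk) change the last vowel to 'o'.
The other pattern: stems whose second-to-last letter is 'k' insert -al- after the first vowel.
So wuhortutg → wuhortotg.

wuhortotg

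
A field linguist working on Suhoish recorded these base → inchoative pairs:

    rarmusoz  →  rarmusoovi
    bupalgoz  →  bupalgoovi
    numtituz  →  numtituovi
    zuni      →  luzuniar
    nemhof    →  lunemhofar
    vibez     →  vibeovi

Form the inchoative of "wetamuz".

"wetamuz" ends in -z. The stems ending in -z (rarmusoz → rarmusoovi, numtituz → numtituovi, bupalgoz → bupalgoovi) drop the final letter and add -ovi.
So wetamuz → wetamuovi.

wetamuovi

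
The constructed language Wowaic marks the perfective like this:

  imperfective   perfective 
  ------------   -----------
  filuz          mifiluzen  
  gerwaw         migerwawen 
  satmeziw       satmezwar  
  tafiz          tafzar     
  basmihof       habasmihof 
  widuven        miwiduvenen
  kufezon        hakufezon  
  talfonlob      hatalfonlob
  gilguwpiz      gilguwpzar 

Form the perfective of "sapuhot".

"sapuhot" has last vowel 'o'. The stems whose last vowel is 'o' (kufezon → hakufezon, talfonlob → hatalfonlob, basmihof → habasmihof) add the prefix ha-.
So sapuhot → hasapuhot.

hasapuhot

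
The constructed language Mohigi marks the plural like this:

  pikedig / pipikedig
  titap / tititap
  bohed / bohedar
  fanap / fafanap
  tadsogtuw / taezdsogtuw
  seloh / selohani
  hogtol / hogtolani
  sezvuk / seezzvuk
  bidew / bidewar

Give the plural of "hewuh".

heezwuh

"hewuh" has last vowel 'u'. The stems whose last vowel is 'u' (sezvuk → seezzvuk, tadsogtuw → taezdsogtuw) insert -ez- after the first vowel.
The other patterns: stems whose last vowel is 'o' add -ani; stems whose last vowel is 'e' add -ar; stems whose last vowel is 'a' or 'i' repeat the first consonant+vowel as a prefix.
So hewuh → heezwuh.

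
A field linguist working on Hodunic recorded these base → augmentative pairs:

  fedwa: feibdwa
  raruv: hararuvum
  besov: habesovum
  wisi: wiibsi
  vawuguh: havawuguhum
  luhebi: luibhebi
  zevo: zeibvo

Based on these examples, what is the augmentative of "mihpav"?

hamihpavum

besov and zevo both have last vowel 'o' yet inflect differently (habesovum, zeibvo), so the last vowel is not what conditions the rule; whether the stem ends in a vowel or a consonant is.
"mihpav" ends in a consonant. The stems ending in a consonant (vawuguh → havawuguhum, besov → habesovum, raruv → hararuvum) add ha- … -um around the stem.
So mihpav → hamihpavum.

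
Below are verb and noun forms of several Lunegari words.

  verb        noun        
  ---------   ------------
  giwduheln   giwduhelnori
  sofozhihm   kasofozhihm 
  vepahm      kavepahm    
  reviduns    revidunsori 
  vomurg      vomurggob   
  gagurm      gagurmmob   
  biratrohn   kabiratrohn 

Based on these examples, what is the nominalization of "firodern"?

firodernnob

vepahm and gagurm both end in -m yet inflect differently (kavepahm, gagurmmob), so the final letter is not what conditions the rule; the second-to-last letter is.
"firodern" has second-to-last letter 'r'. The stems whose second-to-last letter is 'r' (gagurm → gagurmmob, vomurg → vomurggob) double the final consonant and add -ob.
The other patterns: stems whose second-to-last letter is 'h' add the prefix ka-; stems whose second-to-last letter is 'l' or 'n' add -ori.
So firodern → firodernnob.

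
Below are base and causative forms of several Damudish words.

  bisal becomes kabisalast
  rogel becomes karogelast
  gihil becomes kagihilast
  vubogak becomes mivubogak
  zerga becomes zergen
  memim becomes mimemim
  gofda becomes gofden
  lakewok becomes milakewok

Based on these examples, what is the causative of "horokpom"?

vubogak and zerga both have last vowel 'a' yet inflect differently (mivubogak, zergen), so the last vowel is not what conditions the rule; the final letter is.
"horokpom" ends in -m. The one such stem in the data (memim → mimemim) adds the prefix mi-, so the same rule applies.
So horokpom → mihorokpom.

mihorokpom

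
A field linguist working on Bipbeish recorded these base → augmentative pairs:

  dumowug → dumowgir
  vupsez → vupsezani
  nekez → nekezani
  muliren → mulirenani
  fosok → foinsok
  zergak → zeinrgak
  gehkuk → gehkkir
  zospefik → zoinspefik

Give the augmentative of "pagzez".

pagzezani

gehkuk and fosok both end in -k yet inflect differently (gehkkir, foinsok), so the final letter is not what conditions the rule; the last vowel is.
"pagzez" has last vowel 'e'. The stems whose last vowel is 'e' (vupsez → vupsezani, muliren → mulirenani, nekez → nekezani) add -ani.
The other patterns: stems whose last vowel is 'u' delete the last vowel and add -ir; stems whose last vowel is 'a', 'i' or 'o' insert -in- after the first vowel.
So pagzez → pagzezani.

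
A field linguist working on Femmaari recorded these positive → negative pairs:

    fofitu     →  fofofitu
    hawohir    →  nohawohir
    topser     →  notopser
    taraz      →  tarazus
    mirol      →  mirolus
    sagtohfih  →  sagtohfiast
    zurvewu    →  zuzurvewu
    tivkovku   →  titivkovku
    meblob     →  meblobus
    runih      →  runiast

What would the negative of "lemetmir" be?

sagtohfih and hawohir both have last vowel 'i' yet inflect differently (sagtohfiast, nohawohir), so the last vowel is not what conditions the rule; the final letter is.
"lemetmir" ends in -r. The stems ending in -r (hawohir → nohawohir, topser → notopser) add the prefix no-.
So lemetmir → nolemetmir.

nolemetmir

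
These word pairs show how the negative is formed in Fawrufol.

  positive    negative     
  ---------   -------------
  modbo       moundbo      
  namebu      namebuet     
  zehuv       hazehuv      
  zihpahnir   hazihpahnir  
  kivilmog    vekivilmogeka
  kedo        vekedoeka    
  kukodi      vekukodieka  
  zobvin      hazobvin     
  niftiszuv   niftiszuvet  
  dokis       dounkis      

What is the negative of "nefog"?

"nefog" begins with n-. The stems beginning with n- (niftiszuv → niftiszuvet, namebu → namebuet) add -et.
The other patterns: stems beginning with k- add ve- … -eka around the stem; stems beginning with z- add the prefix ha-; stems beginning with d- or m- insert -un- after the first vowel.
So nefog → nefoget.

nefoget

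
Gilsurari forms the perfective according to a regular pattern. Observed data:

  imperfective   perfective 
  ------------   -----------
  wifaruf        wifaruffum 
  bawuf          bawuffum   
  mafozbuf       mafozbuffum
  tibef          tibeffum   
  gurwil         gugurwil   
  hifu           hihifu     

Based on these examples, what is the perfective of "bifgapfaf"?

wifaruf and hifu both have last vowel 'u' yet inflect differently (wifaruffum, hihifu), so the last vowel is not what conditions the rule; the final letter is.
"bifgapfaf" ends in -f. The stems ending in -f (wifaruf → wifaruffum, bawuf → bawuffum, mafozbuf → mafozbuffum) double the final consonant and add -um.
The other pattern: stems ending in -l or -u repeat the first consonant+vowel as a prefix.
So bifgapfaf → bifgapfaffum.

bifgapfaffum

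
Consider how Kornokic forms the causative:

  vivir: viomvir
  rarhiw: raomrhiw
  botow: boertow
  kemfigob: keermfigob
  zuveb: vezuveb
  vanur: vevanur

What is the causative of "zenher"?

"zenher" has last vowel 'e'. The one such stem in the data (zuveb → vezuveb) adds the prefix ve-, so the same rule applies.
So zenher → vezenher.

vezenher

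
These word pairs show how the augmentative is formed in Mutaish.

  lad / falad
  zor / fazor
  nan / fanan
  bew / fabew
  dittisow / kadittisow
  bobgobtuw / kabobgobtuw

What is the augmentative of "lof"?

"lof" has 1 vowel. The stems with 1 vowel (lad → falad, zor → fazor, nan → fanan) add the prefix fa-.
The other pattern: stems with 3 vowels add the prefix ka-.
So lof → falof.

falof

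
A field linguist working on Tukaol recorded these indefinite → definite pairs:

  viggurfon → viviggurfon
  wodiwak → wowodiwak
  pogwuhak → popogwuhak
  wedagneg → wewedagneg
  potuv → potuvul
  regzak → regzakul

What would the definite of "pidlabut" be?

"pidlabut" has 3 vowels. The stems with 3 vowels (viggurfon → viviggurfon, wodiwak → wowodiwak, pogwuhak → popogwuhak) repeat the first consonant+vowel as a prefix.
The other pattern: stems with 2 vowels add -ul.
So pidlabut → pipidlabut.

pipidlabut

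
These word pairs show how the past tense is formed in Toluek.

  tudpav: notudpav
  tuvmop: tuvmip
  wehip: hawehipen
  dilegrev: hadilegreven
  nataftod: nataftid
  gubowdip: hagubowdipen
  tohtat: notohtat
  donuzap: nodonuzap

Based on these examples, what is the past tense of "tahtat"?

"tahtat" has last vowel 'a'. The stems whose last vowel is 'a' (tudpav → notudpav, tohtat → notohtat, donuzap → nodonuzap) add the prefix no-.
So tahtat → notahtat.

notahtat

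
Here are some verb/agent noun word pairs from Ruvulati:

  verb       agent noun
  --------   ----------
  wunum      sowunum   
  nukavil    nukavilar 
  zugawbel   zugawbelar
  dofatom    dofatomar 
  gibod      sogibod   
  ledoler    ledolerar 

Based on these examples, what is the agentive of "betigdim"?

wunum and dofatom both end in -m yet inflect differently (sowunum, dofatomar), so the final letter is not what conditions the rule; the number of vowels is.
"betigdim" has 3 vowels. The stems with 3 vowels (zugawbel → zugawbelar, nukavil → nukavilar, ledoler → ledolerar) add -ar.
So betigdim → betigdimar.

betigdimar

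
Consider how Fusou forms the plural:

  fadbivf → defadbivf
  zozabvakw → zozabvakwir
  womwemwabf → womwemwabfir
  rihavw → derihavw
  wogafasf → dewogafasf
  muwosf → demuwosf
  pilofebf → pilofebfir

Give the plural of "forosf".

"forosf" has second-to-last letter 's'. The stems whose second-to-last letter is 's' (wogafasf → dewogafasf, muwosf → demuwosf) add the prefix de-.
The other pattern: stems whose second-to-last letter is 'b' or 'k' add -ir.
So forosf → deforosf.

deforosf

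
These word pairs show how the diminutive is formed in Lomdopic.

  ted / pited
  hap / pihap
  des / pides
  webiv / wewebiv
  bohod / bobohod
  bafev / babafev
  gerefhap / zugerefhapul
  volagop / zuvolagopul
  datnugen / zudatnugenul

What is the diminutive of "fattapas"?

zufattapasul

"fattapas" has 3 vowels. The stems with 3 vowels (gerefhap → zugerefhapul, volagop → zuvolagopul, datnugen → zudatnugenul) add zu- … -ul around the stem.
The other patterns: stems with 1 vowel add the prefix pi-; stems with 2 vowels repeat the first consonant+vowel as a prefix.
So fattapas → zufattapasul.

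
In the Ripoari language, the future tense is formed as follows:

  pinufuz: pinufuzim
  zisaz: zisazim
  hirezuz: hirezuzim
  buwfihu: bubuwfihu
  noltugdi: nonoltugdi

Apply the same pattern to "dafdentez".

dafdentezim

pinufuz and buwfihu both have last vowel 'u' yet inflect differently (pinufuzim, bubuwfihu), so the last vowel is not what conditions the rule; whether the stem ends in a vowel or a consonant is.
"dafdentez" ends in a consonant. The stems ending in a consonant (pinufuz → pinufuzim, zisaz → zisazim, hirezuz → hirezuzim) add -im.
So dafdentez → dafdentezim.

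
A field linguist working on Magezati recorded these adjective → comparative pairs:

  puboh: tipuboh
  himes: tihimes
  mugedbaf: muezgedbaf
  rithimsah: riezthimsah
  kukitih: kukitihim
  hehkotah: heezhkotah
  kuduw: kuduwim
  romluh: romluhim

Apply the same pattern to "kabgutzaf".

kaezbgutzaf

romluh and hehkotah both end in -h yet inflect differently (romluhim, heezhkotah), so the final letter is not what conditions the rule; the last vowel is.
"kabgutzaf" has last vowel 'a'. The stems whose last vowel is 'a' (hehkotah → heezhkotah, mugedbaf → muezgedbaf, rithimsah → riezthimsah) insert -ez- after the first vowel.
The other patterns: stems whose last vowel is 'i' or 'u' add -im; stems whose last vowel is 'e' or 'o' add the prefix ti-.
So kabgutzaf → kaezbgutzaf.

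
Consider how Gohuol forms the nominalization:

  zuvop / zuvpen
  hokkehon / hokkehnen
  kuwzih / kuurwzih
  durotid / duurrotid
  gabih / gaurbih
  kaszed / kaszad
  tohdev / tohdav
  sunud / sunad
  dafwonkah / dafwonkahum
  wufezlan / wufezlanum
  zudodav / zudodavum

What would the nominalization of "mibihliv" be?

durotid and kaszed both end in -d yet inflect differently (duurrotid, kaszad), so the final letter is not what conditions the rule; the last vowel is.
"mibihliv" has last vowel 'i'. The stems whose last vowel is 'i' (kuwzih → kuurwzih, durotid → duurrotid, gabih → gaurbih) insert -ur- after the first vowel.
The other patterns: stems whose last vowel is 'o' delete the last vowel and add -en; stems whose last vowel is 'e' or 'u' change the last vowel to 'a'; stems whose last vowel is 'a' add -um.
So mibihliv → miurbihliv.

miurbihliv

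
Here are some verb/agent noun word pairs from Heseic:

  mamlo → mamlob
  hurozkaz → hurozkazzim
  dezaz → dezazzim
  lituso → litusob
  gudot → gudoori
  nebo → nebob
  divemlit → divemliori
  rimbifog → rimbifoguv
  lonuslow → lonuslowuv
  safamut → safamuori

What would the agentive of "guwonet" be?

lituso and gudot both have last vowel 'o' yet inflect differently (litusob, gudoori), so the last vowel is not what conditions the rule; the final letter is.
"guwonet" ends in -t. The stems ending in -t (safamut → safamuori, gudot → gudoori, divemlit → divemliori) drop the final letter and add -ori.
The other patterns: stems ending in -z double the final consonant and add -im; stems ending in -o drop the final letter and add -ob; stems ending in -g or -w add -uv.
So guwonet → guwoneori.

guwoneori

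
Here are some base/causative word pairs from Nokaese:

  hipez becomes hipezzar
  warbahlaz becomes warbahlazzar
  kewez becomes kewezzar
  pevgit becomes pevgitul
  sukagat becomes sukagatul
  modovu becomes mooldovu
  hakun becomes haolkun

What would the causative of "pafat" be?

warbahlaz and sukagat both have last vowel 'a' yet inflect differently (warbahlazzar, sukagatul), so the last vowel is not what conditions the rule; the final letter is.
"pafat" ends in -t. The stems ending in -t (pevgit → pevgitul, sukagat → sukagatul) add -ul.
So pafat → pafatul.

pafatul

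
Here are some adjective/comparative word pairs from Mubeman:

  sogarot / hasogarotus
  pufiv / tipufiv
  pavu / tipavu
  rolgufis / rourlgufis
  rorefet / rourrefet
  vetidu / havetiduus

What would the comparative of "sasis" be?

hasasisus

rorefet and sogarot both end in -t yet inflect differently (rourrefet, hasogarotus), so the final letter is not what conditions the rule; the first letter is.
"sasis" begins with s-. The one such stem in the data (sogarot → hasogarotus) adds ha- … -us around the stem, so the same rule applies.
The other patterns: stems beginning with p- add the prefix ti-; stems beginning with r- insert -ur- after the first vowel.
So sasis → hasasisus.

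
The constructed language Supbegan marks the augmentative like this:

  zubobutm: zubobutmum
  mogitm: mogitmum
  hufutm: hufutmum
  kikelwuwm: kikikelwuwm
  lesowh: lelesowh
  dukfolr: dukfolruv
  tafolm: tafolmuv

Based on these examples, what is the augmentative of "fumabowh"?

zubobutm and kikelwuwm both end in -m yet inflect differently (zubobutmum, kikikelwuwm), so the final letter is not what conditions the rule; the second-to-last letter is.
"fumabowh" has second-to-last letter 'w'. The stems whose second-to-last letter is 'w' (kikelwuwm → kikikelwuwm, lesowh → lelesowh) repeat the first consonant+vowel as a prefix.
So fumabowh → fufumabowh.

fufumabowh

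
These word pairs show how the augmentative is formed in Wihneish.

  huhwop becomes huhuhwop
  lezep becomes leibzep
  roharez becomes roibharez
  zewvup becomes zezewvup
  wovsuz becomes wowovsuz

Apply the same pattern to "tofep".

lezep and zewvup both end in -p yet inflect differently (leibzep, zezewvup), so the final letter is not what conditions the rule; the last vowel is.
"tofep" has last vowel 'e'. The stems whose last vowel is 'e' (roharez → roibharez, lezep → leibzep) insert -ib- after the first vowel.
So tofep → toibfep.

toibfep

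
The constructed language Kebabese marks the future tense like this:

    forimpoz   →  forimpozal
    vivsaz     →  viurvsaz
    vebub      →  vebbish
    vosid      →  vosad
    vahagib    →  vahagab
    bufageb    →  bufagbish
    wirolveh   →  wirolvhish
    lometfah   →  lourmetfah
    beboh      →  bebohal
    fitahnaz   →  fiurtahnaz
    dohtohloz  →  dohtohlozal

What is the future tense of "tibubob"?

fitahnaz and forimpoz both end in -z yet inflect differently (fiurtahnaz, forimpozal), so the final letter is not what conditions the rule; the last vowel is.
"tibubob" has last vowel 'o'. The stems whose last vowel is 'o' (forimpoz → forimpozal, dohtohloz → dohtohlozal, beboh → bebohal) add -al.
The other patterns: stems whose last vowel is 'a' insert -ur- after the first vowel; stems whose last vowel is 'i' change the last vowel to 'a'; stems whose last vowel is 'e' or 'u' delete the last vowel and add -ish.
So tibubob → tibubobal.

tibubobal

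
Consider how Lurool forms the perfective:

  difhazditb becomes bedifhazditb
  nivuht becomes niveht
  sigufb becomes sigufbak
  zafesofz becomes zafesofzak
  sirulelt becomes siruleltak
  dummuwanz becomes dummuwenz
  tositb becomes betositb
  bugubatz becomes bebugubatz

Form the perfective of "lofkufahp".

lofkufehp

sigufb and tositb both end in -b yet inflect differently (sigufbak, betositb), so the final letter is not what conditions the rule; the second-to-last letter is.
"lofkufahp" has second-to-last letter 'h'. The one such stem in the data (nivuht → niveht) changes the last vowel to 'e' (as does dummuwanz), so the same rule applies.
So lofkufahp → lofkufehp.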